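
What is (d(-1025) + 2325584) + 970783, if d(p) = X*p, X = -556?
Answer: 3866267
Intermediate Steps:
d(p) = -556*p
(d(-1025) + 2325584) + 970783 = (-556*(-1025) + 2325584) + 970783 = (569900 + 2325584) + 970783 = 2895484 + 970783 = 3866267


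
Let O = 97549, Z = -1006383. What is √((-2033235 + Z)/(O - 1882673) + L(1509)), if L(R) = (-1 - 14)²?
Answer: √180606581625558/892562 ≈ 15.057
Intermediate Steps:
L(R) = 225 (L(R) = (-15)² = 225)
√((-2033235 + Z)/(O - 1882673) + L(1509)) = √((-2033235 - 1006383)/(97549 - 1882673) + 225) = √(-3039618/(-1785124) + 225) = √(-3039618*(-1/1785124) + 225) = √(1519809/892562 + 225) = √(202346259/892562) = √180606581625558/892562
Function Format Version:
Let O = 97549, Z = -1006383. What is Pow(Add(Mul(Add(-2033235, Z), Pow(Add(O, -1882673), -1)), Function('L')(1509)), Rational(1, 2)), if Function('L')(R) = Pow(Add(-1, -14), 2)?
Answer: Mul(Rational(1, 892562), Pow(180606581625558, Rational(1, 2))) ≈ 15.057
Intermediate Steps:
Function('L')(R) = 225 (Function('L')(R) = Pow(-15, 2) = 225)
Pow(Add(Mul(Add(-2033235, Z), Pow(Add(O, -1882673), -1)), Function('L')(1509)), Rational(1, 2)) = Pow(Add(Mul(Add(-2033235, -1006383), Pow(Add(97549, -1882673), -1)), 225), Rational(1, 2)) = Pow(Add(Mul(-3039618, Pow(-1785124, -1)), 225), Rational(1, 2)) = Pow(Add(Mul(-3039618, Rational(-1, 1785124)), 225), Rational(1, 2)) = Pow(Add(Rational(1519809, 892562), 225), Rational(1, 2)) = Pow(Rational(202346259, 892562), Rational(1, 2)) = Mul(Rational(1, 892562), Pow(180606581625558, Rational(1, 2)))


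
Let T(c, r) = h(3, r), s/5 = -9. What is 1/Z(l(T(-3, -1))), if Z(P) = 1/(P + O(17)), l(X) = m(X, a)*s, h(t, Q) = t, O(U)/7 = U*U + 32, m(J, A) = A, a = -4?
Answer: 2427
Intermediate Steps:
s = -45 (s = 5*(-9) = -45)
O(U) = 224 + 7*U² (O(U) = 7*(U*U + 32) = 7*(U² + 32) = 7*(32 + U²) = 224 + 7*U²)
T(c, r) = 3
l(X) = 180 (l(X) = -4*(-45) = 180)
Z(P) = 1/(2247 + P) (Z(P) = 1/(P + (224 + 7*17²)) = 1/(P + (224 + 7*289)) = 1/(P + (224 + 2023)) = 1/(P + 2247) = 1/(2247 + P))
1/Z(l(T(-3, -1))) = 1/(1/(2247 + 180)) = 1/(1/2427) = 2427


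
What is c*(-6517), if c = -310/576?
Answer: 1010135/288 ≈ 3507.4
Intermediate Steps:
c = -155/288 (c = -310*1/576 = -155/288 ≈ -0.53819)
c*(-6517) = -155/288*(-6517) = 1010135/288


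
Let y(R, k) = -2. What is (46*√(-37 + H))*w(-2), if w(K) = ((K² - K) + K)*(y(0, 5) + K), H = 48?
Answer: -736*√11 ≈ -2441.0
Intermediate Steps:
w(K) = K²*(-2 + K) (w(K) = ((K² - K) + K)*(-2 + K) = K²*(-2 + K))
(46*√(-37 + H))*w(-2) = (46*√(-37 + 48))*((-2)²*(-2 - 2)) = (46*√11)*(4*(-4)) = (46*√11)*(-16) = -736*√11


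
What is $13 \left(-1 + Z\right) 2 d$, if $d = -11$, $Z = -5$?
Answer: $1716$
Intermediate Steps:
$13 \left(-1 + Z\right) 2 d = 13 \left(-1 - 5\right) 2 \left(-11\right) = 13 \left(\left(-6\right) 2\right) \left(-11\right) = 13 \left(-12\right) \left(-11\right) = \left(-156\right) \left(-11\right) = 1716$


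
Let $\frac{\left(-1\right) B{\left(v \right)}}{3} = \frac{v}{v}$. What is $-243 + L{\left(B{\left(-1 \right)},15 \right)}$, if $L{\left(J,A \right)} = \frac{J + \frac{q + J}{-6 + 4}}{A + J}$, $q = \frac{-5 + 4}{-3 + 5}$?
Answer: $- \frac{11669}{48} \approx -243.1$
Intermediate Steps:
$q = - \frac{1}{2} \approx -0.5$
$B{\left(v \right)} = -3$ ($B{\left(v \right)} = - 3 \frac{v}{v} = \left(-3\right) 1 = -3$)
$L{\left(J,A \right)} = \frac{\frac{1}{4} + \frac{J}{2}}{A + J}$ ($L{\left(J,A \right)} = \frac{J + \frac{- \frac{1}{2} + J}{-6 + 4}}{A + J} = \frac{J + \frac{- \frac{1}{2} + J}{-2}}{A + J} = \frac{J + \left(- \frac{1}{2} + J\right) \left(- \frac{1}{2}\right)}{A + J} = \frac{J - \left(- \frac{1}{4} + \frac{J}{2}\right)}{A + J} = \frac{\frac{1}{4} + \frac{J}{2}}{A + J}$)
$-243 + L{\left(B{\left(-1 \right)},15 \right)} = -243 + \frac{\frac{1}{4} + \frac{1}{2} \left(-3\right)}{15 - 3} = -243 + \frac{\frac{1}{4} - \frac{3}{2}}{12} = -243 + \frac{1}{12} \left(- \frac{5}{4}\right) = -243 - \frac{5}{48} = - \frac{11669}{48}$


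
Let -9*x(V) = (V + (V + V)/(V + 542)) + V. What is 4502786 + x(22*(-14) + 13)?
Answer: 10009839598/2223 ≈ 4.5028e+6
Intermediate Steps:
x(V) = -2*V/9 - 2*V/(9*(542 + V)) (x(V) = -((V + (V + V)/(V + 542)) + V)/9 = -((V + (2*V)/(542 + V)) + V)/9 = -((V + 2*V/(542 + V)) + V)/9 = -(2*V + 2*V/(542 + V))/9 = -2*V/9 - 2*V/(9*(542 + V)))
4502786 + x(22*(-14) + 13) = 4502786 - 2*(22*(-14) + 13)*(543 + (22*(-14) + 13))/(4878 + 9*(22*(-14) + 13)) = 4502786 - 2*(-308 + 13)*(543 + (-308 + 13))/(4878 + 9*(-308 + 13)) = 4502786 - 2*(-295)*(543 - 295)/(4878 + 9*(-295)) = 4502786 - 2*(-295)*248/(4878 - 2655) = 4502786 - 2*(-295)*248/2223 = 4502786 - 2*(-295)*1/2223*248 = 4502786 + 146320/2223 = 10009839598/2223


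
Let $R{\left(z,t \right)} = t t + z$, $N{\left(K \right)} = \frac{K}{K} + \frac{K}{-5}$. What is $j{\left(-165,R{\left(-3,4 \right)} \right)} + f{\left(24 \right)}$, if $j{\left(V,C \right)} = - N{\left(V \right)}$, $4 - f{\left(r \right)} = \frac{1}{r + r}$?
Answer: $- \frac{1441}{48} \approx -30.021$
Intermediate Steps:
$N{\left(K \right)} = 1 - \frac{K}{5}$ ($N{\left(K \right)} = 1 + K \left(- \frac{1}{5}\right) = 1 - \frac{K}{5}$)
$f{\left(r \right)} = 4 - \frac{1}{2 r}$ ($f{\left(r \right)} = 4 - \frac{1}{r + r} = 4 - \frac{1}{2 r}$)
$R{\left(z,t \right)} = z + t^{2}$ ($R{\left(z,t \right)} = t^{2} + z = z + t^{2}$)
$j{\left(V,C \right)} = -1 + \frac{V}{5}$ ($j{\left(V,C \right)} = - (1 - \frac{V}{5}) = -1 + \frac{V}{5}$)
$j{\left(-165,R{\left(-3,4 \right)} \right)} + f{\left(24 \right)} = \left(-1 + \frac{1}{5} \left(-165\right)\right) + \left(4 - \frac{1}{2 \cdot 24}\right) = \left(-1 - 33\right) + \left(4 - \frac{1}{48}\right) = -34 + \left(4 - \frac{1}{48}\right) = -34 + \frac{191}{48} = - \frac{1441}{48}$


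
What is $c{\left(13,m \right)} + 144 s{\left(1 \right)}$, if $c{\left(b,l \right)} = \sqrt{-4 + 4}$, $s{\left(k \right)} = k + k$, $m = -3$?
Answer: $288$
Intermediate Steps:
$s{\left(k \right)} = 2 k$
$c{\left(b,l \right)} = 0$ ($c{\left(b,l \right)} = \sqrt{0} = 0$)
$c{\left(13,m \right)} + 144 s{\left(1 \right)} = 0 + 144 \cdot 2 \cdot 1 = 0 + 144 \cdot 2 = 0 + 288 = 288$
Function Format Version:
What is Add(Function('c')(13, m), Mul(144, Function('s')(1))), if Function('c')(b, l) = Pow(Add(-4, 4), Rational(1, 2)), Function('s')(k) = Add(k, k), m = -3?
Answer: 288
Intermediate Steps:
Function('s')(k) = Mul(2, k)
Function('c')(b, l) = 0 (Function('c')(b, l) = Pow(0, Rational(1, 2)) = 0)
Add(Function('c')(13, m), Mul(144, Function('s')(1))) = Add(0, Mul(144, Mul(2, 1))) = Add(0, Mul(144, 2)) = Add(0, 288) = 288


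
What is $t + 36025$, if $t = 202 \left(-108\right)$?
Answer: $14209$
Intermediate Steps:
$t = -21816$
$t + 36025 = -21816 + 36025 = 14209$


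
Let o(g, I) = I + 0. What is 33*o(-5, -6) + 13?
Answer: -185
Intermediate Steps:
o(g, I) = I
33*o(-5, -6) + 13 = 33*(-6) + 13 = -198 + 13 = -185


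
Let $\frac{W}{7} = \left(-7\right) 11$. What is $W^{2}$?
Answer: $290521$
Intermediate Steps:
$W = -539$ ($W = 7 \left(\left(-7\right) 11\right) = 7 \left(-77\right) = -539$)
$W^{2} = \left(-539\right)^{2} = 290521$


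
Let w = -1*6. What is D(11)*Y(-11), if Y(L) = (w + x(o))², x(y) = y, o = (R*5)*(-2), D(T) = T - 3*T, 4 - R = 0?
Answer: -46552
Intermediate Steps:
R = 4 (R = 4 - 1*0 = 4 + 0 = 4)
D(T) = -2*T
o = -40 (o = (4*5)*(-2) = 20*(-2) = -40)
w = -6
Y(L) = 2116 (Y(L) = (-6 - 40)² = (-46)² = 2116)
D(11)*Y(-11) = -2*11*2116 = -22*2116 = -46552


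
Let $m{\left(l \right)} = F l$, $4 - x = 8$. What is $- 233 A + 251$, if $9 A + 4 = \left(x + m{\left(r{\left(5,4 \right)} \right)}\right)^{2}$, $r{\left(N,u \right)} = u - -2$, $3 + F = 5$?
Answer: $- \frac{3907}{3} \approx -1302.3$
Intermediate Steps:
$F = 2$ ($F = -3 + 5 = 2$)
$x = -4$ ($x = 4 - 8 = -4$)
$r{\left(N,u \right)} = 2 + u$ ($r{\left(N,u \right)} = u + 2 = 2 + u$)
$m{\left(l \right)} = 2 l$
$A = \frac{20}{3}$ ($A = - \frac{4}{9} + \frac{\left(-4 + 2 \left(2 + 4\right)\right)^{2}}{9} = - \frac{4}{9} + \frac{\left(-4 + 2 \cdot 6\right)^{2}}{9} = - \frac{4}{9} + \frac{\left(-4 + 12\right)^{2}}{9} = - \frac{4}{9} + \frac{8^{2}}{9} = - \frac{4}{9} + \frac{1}{9} \cdot 64 = - \frac{4}{9} + \frac{64}{9} = \frac{20}{3} \approx 6.6667$)
$- 233 A + 251 = \left(-233\right) \frac{20}{3} + 251 = - \frac{4660}{3} + 251 = - \frac{3907}{3}$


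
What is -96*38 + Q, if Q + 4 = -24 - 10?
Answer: -3686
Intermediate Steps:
Q = -38 (Q = -4 + (-24 - 10) = -4 - 34 = -38)
-96*38 + Q = -96*38 - 38 = -3648 - 38 = -3686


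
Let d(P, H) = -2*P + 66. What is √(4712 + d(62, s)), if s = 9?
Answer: √4654 ≈ 68.220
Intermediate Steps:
d(P, H) = 66 - 2*P
√(4712 + d(62, s)) = √(4712 + (66 - 2*62)) = √(4712 + (66 - 124)) = √(4712 - 58) = √4654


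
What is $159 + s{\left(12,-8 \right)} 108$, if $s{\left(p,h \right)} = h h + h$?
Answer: $6207$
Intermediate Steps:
$s{\left(p,h \right)} = h + h^{2}$ ($s{\left(p,h \right)} = h^{2} + h = h + h^{2}$)
$159 + s{\left(12,-8 \right)} 108 = 159 + - 8 \left(1 - 8\right) 108 = 159 + \left(-8\right) \left(-7\right) 108 = 159 + 56 \cdot 108 = 159 + 6048 = 6207$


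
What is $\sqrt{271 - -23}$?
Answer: $7 \sqrt{6} \approx 17.146$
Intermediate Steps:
$\sqrt{271 - -23} = \sqrt{271 + \left(-1 + 24\right)} = \sqrt{271 + 23} = \sqrt{294} = 7 \sqrt{6}$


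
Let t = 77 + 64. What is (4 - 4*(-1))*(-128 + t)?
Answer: 104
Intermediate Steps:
t = 141
(4 - 4*(-1))*(-128 + t) = (4 - 4*(-1))*(-128 + 141) = (4 + 4)*13 = 8*13 = 104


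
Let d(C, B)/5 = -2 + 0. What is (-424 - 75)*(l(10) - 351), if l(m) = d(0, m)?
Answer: 180139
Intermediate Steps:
d(C, B) = -10 (d(C, B) = 5*(-2 + 0) = 5*(-2) = -10)
l(m) = -10
(-424 - 75)*(l(10) - 351) = (-424 - 75)*(-10 - 351) = -499*(-361) = 180139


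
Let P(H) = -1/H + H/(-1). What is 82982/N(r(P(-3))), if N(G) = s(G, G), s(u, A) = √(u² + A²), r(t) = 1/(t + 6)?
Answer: 1161748*√2/3 ≈ 5.4765e+5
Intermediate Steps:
P(H) = -H - 1/H (P(H) = -1/H + H*(-1) = -1/H - H = -H - 1/H)
r(t) = 1/(6 + t)
s(u, A) = √(A² + u²)
N(G) = √2*√(G²) (N(G) = √(G² + G²) = √(2*G²) = √2*√(G²))
82982/N(r(P(-3))) = 82982/((√2*√((1/(6 + (-1*(-3) - 1/(-3))))²))) = 82982/((√2*√((1/(6 + (3 - 1*(-⅓))))²))) = 82982/((√2*√((1/(6 + (3 + ⅓)))²))) = 82982/((√2*√((1/(6 + 10/3))²))) = 82982/((√2*√((1/(28/3))²))) = 82982/((√2*√((3/28)²))) = 82982/((√2*√(9/784))) = 82982/((√2*(3/28))) = 82982/((3*√2/28)) = 82982*(14*√2/3) = 1161748*√2/3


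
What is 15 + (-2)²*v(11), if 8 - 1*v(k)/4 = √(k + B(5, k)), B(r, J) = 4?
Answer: 143 - 16*√15 ≈ 81.032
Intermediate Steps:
v(k) = 32 - 4*√(4 + k) (v(k) = 32 - 4*√(k + 4) = 32 - 4*√(4 + k))
15 + (-2)²*v(11) = 15 + (-2)²*(32 - 4*√(4 + 11)) = 15 + 4*(32 - 4*√15) = 15 + (128 - 16*√15) = 143 - 16*√15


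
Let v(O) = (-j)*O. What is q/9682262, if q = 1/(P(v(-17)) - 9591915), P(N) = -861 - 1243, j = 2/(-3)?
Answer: -1/92891805590978 ≈ -1.0765e-14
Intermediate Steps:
j = -2/3 (j = 2*(-1/3) = -2/3 ≈ -0.66667)
v(O) = 2*O/3 (v(O) = (-1*(-2/3))*O = 2*O/3)
P(N) = -2104
q = -1/9594019 (q = 1/(-2104 - 9591915) = 1/(-9594019) = -1/9594019 ≈ -1.0423e-7)
q/9682262 = -1/9594019/9682262 = -1/9594019*1/9682262 = -1/92891805590978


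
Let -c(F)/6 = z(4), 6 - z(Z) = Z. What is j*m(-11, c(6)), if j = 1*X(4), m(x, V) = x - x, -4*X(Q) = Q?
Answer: 0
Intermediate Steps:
z(Z) = 6 - Z
c(F) = -12 (c(F) = -6*(6 - 1*4) = -6*(6 - 4) = -6*2 = -12)
X(Q) = -Q/4
m(x, V) = 0
j = -1 (j = 1*(-1/4*4) = 1*(-1) = -1)
j*m(-11, c(6)) = -1*0 = 0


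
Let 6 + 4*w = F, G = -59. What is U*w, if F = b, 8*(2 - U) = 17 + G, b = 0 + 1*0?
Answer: -87/8 ≈ -10.875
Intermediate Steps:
b = 0 (b = 0 + 0 = 0)
U = 29/4 (U = 2 - (17 - 59)/8 = 2 - 1/8*(-42) = 2 + 21/4 = 29/4 ≈ 7.2500)
F = 0
w = -3/2 (w = -3/2 + (1/4)*0 = -3/2 + 0 = -3/2 ≈ -1.5000)
U*w = (29/4)*(-3/2) = -87/8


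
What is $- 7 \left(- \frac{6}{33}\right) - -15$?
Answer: $\frac{179}{11} \approx 16.273$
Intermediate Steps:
$- 7 \left(- \frac{6}{33}\right) - -15 = - 7 \left(\left(-6\right) \frac{1}{33}\right) + \left(-10 + 25\right) = \left(-7\right) \left(- \frac{2}{11}\right) + 15 = \frac{14}{11} + 15 = \frac{179}{11}$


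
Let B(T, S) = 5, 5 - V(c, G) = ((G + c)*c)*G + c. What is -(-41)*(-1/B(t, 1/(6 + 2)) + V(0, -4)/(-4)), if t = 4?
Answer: -1189/20 ≈ -59.450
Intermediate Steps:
V(c, G) = 5 - c - G*c*(G + c) (V(c, G) = 5 - (((G + c)*c)*G + c) = 5 - ((c*(G + c))*G + c) = 5 - (G*c*(G + c) + c) = 5 - (c + G*c*(G + c)) = 5 + (-c - G*c*(G + c)) = 5 - c - G*c*(G + c))
-(-41)*(-1/B(t, 1/(6 + 2)) + V(0, -4)/(-4)) = -(-41)*(-1/5 + (5 - 1*0 - 1*(-4)*0² - 1*0*(-4)²)/(-4)) = -(-41)*(-1*⅕ + (5 + 0 - 1*(-4)*0 - 1*0*16)*(-¼)) = -(-41)*(-⅕ + (5 + 0 + 0 + 0)*(-¼)) = -(-41)*(-⅕ + 5*(-¼)) = -(-41)*(-⅕ - 5/4) = -(-41)*(-29)/20 = -41*29/20 = -1189/20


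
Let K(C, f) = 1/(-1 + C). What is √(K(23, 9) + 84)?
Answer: 43*√22/22 ≈ 9.1676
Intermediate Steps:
√(K(23, 9) + 84) = √(1/(-1 + 23) + 84) = √(1/22 + 84) = √(1849/22) = 43*√22/22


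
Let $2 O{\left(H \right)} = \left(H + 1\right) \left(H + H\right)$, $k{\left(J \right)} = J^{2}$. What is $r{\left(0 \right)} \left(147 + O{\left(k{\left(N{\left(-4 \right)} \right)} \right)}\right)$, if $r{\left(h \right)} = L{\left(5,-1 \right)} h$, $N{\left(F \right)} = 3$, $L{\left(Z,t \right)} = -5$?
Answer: $0$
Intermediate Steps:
$r{\left(h \right)} = - 5 h$
$O{\left(H \right)} = H \left(1 + H\right)$ ($O{\left(H \right)} = \frac{\left(H + 1\right) \left(H + H\right)}{2} = \frac{\left(1 + H\right) 2 H}{2} = \frac{2 H \left(1 + H\right)}{2} = H \left(1 + H\right)$)
$r{\left(0 \right)} \left(147 + O{\left(k{\left(N{\left(-4 \right)} \right)} \right)}\right) = \left(-5\right) 0 \left(147 + 3^{2} \left(1 + 3^{2}\right)\right) = 0 \left(147 + 9 \left(1 + 9\right)\right) = 0 \left(147 + 9 \cdot 10\right) = 0 \left(147 + 90\right) = 0 \cdot 237 = 0$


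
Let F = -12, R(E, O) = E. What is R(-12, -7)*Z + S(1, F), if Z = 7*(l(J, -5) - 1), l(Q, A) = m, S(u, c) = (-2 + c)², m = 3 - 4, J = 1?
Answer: 364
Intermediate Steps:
m = -1
l(Q, A) = -1
Z = -14 (Z = 7*(-1 - 1) = 7*(-2) = -14)
R(-12, -7)*Z + S(1, F) = -12*(-14) + (-2 - 12)² = 168 + (-14)² = 168 + 196 = 364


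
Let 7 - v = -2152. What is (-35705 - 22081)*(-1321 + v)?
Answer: -48424668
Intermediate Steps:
v = 2159 (v = 7 - 1*(-2152) = 7 + 2152 = 2159)
(-35705 - 22081)*(-1321 + v) = (-35705 - 22081)*(-1321 + 2159) = -57786*838 = -48424668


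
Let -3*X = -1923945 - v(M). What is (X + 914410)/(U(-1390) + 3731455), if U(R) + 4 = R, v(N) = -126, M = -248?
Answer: 1555683/3730061 ≈ 0.41707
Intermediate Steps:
U(R) = -4 + R
X = 641273 (X = -(-1923945 - 1*(-126))/3 = -(-1923945 + 126)/3 = -⅓*(-1923819) = 641273)
(X + 914410)/(U(-1390) + 3731455) = (641273 + 914410)/((-4 - 1390) + 3731455) = 1555683/(-1394 + 3731455) = 1555683/3730061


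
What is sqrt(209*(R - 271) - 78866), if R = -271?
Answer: 4*I*sqrt(12009) ≈ 438.34*I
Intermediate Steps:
sqrt(209*(R - 271) - 78866) = sqrt(209*(-271 - 271) - 78866) = sqrt(209*(-542) - 78866) = sqrt(-113278 - 78866) = sqrt(-192144) = 4*I*sqrt(12009)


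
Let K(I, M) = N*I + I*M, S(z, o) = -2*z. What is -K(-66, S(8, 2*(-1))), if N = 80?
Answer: 4224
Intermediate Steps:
K(I, M) = 80*I + I*M
-K(-66, S(8, 2*(-1))) = -(-66)*(80 - 2*8) = -(-66)*(80 - 16) = -(-66)*64 = -1*(-4224) = 4224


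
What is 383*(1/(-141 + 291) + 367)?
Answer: 21084533/150 ≈ 1.4056e+5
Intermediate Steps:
383*(1/(-141 + 291) + 367) = 383*(1/150 + 367) = 383*(55051/150) = 21084533/150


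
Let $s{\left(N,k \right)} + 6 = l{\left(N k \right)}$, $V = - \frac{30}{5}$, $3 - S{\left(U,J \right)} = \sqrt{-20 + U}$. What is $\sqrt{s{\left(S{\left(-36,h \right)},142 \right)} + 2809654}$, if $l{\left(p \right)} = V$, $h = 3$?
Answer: $\sqrt{2809642} \approx 1676.2$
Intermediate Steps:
$S{\left(U,J \right)} = 3 - \sqrt{-20 + U}$
$V = -6$ ($V = \left(-30\right) \frac{1}{5} = -6$)
$l{\left(p \right)} = -6$
$s{\left(N,k \right)} = -12$ ($s{\left(N,k \right)} = -6 - 6 = -12$)
$\sqrt{s{\left(S{\left(-36,h \right)},142 \right)} + 2809654} = \sqrt{-12 + 2809654} = \sqrt{2809642}$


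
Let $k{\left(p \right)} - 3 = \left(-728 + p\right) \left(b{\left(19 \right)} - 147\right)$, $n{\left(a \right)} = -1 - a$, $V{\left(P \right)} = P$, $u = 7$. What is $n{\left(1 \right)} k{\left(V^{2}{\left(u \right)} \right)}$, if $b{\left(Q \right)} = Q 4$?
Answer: $-96424$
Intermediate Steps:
$b{\left(Q \right)} = 4 Q$
$k{\left(p \right)} = 51691 - 71 p$ ($k{\left(p \right)} = 3 + \left(-728 + p\right) \left(4 \cdot 19 - 147\right) = 3 + \left(-728 + p\right) \left(76 - 147\right) = 3 + \left(-728 + p\right) \left(-71\right) = 3 - \left(-51688 + 71 p\right) = 51691 - 71 p$)
$n{\left(1 \right)} k{\left(V^{2}{\left(u \right)} \right)} = \left(-1 - 1\right) \left(51691 - 71 \cdot 7^{2}\right) = \left(-1 - 1\right) \left(51691 - 3479\right) = - 2 \left(51691 - 3479\right) = \left(-2\right) 48212 = -96424$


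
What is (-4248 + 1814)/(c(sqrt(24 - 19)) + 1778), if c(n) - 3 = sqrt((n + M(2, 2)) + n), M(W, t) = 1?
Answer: -2434/(1781 + sqrt(1 + 2*sqrt(5))) ≈ -1.3649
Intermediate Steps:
c(n) = 3 + sqrt(1 + 2*n) (c(n) = 3 + sqrt((n + 1) + n) = 3 + sqrt((1 + n) + n) = 3 + sqrt(1 + 2*n))
(-4248 + 1814)/(c(sqrt(24 - 19)) + 1778) = (-4248 + 1814)/((3 + sqrt(1 + 2*sqrt(24 - 19))) + 1778) = -2434/((3 + sqrt(1 + 2*sqrt(5))) + 1778) = -2434/(1781 + sqrt(1 + 2*sqrt(5)))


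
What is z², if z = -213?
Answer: 45369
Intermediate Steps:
z² = (-213)² = 45369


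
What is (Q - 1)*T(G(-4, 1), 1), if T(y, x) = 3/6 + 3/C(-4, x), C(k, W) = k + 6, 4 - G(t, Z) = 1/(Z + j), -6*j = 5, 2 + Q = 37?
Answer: 68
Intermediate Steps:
Q = 35 (Q = -2 + 37 = 35)
j = -5/6 (j = -1/6*5 = -5/6 ≈ -0.83333)
G(t, Z) = 4 - 1/(-5/6 + Z) (G(t, Z) = 4 - 1/(Z - 5/6) = 4 - 1/(-5/6 + Z))
C(k, W) = 6 + k
T(y, x) = 2 (T(y, x) = 3/6 + 3/(6 - 4) = 3*(1/6) + 3/2 = 1/2 + 3*(1/2) = 1/2 + 3/2 = 2)
(Q - 1)*T(G(-4, 1), 1) = (35 - 1)*2 = 34*2 = 68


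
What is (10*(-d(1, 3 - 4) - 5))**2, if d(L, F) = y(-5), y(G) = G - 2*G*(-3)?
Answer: 90000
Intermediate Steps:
y(G) = 7*G (y(G) = G + 6*G = 7*G)
d(L, F) = -35 (d(L, F) = 7*(-5) = -35)
(10*(-d(1, 3 - 4) - 5))**2 = (10*(-1*(-35) - 5))**2 = (10*(35 - 5))**2 = (10*30)**2 = 300**2 = 90000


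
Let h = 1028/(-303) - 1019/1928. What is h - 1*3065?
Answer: -1792814701/584184 ≈ -3068.9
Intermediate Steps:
h = -2290741/584184 (h = 1028*(-1/303) - 1019*1/1928 = -1028/303 - 1019/1928 = -2290741/584184 ≈ -3.9213)
h - 1*3065 = -2290741/584184 - 1*3065 = -2290741/584184 - 3065 = -1792814701/584184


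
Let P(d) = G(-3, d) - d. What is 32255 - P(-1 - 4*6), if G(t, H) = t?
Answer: 32233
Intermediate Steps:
P(d) = -3 - d
32255 - P(-1 - 4*6) = 32255 - (-3 - (-1 - 4*6)) = 32255 - (-3 - (-1 - 24)) = 32255 - (-3 - 1*(-25)) = 32255 - (-3 + 25) = 32255 - 1*22 = 32255 - 22 = 32233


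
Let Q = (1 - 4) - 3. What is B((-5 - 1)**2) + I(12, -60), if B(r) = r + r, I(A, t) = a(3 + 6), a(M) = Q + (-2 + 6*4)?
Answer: 88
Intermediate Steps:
Q = -6 (Q = -3 - 3 = -6)
a(M) = 16 (a(M) = -6 + (-2 + 6*4) = -6 + (-2 + 24) = -6 + 22 = 16)
I(A, t) = 16
B(r) = 2*r
B((-5 - 1)**2) + I(12, -60) = 2*(-5 - 1)**2 + 16 = 2*(-6)**2 + 16 = 2*36 + 16 = 72 + 16 = 88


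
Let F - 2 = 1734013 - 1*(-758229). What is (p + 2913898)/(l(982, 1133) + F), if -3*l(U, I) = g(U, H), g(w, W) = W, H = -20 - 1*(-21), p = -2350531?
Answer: 1690101/7476731 ≈ 0.22605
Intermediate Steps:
H = 1 (H = -20 + 21 = 1)
l(U, I) = -⅓ (l(U, I) = -⅓*1 = -⅓)
F = 2492244 (F = 2 + (1734013 - 1*(-758229)) = 2 + (1734013 + 758229) = 2 + 2492242 = 2492244)
(p + 2913898)/(l(982, 1133) + F) = (-2350531 + 2913898)/(-⅓ + 2492244) = 563367/(7476731/3) = 563367*(3/7476731) = 1690101/7476731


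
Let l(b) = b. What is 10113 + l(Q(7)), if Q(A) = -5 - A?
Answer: 10101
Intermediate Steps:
10113 + l(Q(7)) = 10113 + (-5 - 1*7) = 10113 + (-5 - 7) = 10113 - 12 = 10101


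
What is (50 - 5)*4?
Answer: 180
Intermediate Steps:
(50 - 5)*4 = 45*4 = 180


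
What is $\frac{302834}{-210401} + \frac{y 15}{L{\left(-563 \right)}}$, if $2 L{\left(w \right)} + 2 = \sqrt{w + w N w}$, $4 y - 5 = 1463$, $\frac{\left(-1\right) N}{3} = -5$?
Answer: $- \frac{119585842941}{83353301764} + \frac{1835 \sqrt{1188493}}{396164} \approx 3.6149$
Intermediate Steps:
$N = 15$ ($N = \left(-3\right) \left(-5\right) = 15$)
$y = 367$ ($y = \frac{5}{4} + \frac{1}{4} \cdot 1463 = \frac{5}{4} + \frac{1463}{4} = 367$)
$L{\left(w \right)} = -1 + \frac{\sqrt{w + 15 w^{2}}}{2}$ ($L{\left(w \right)} = -1 + \frac{\sqrt{w + w 15 w}}{2} = -1 + \frac{\sqrt{w + 15 w w}}{2} = -1 + \frac{\sqrt{w + 15 w^{2}}}{2}$)
$\frac{302834}{-210401} + \frac{y 15}{L{\left(-563 \right)}} = \frac{302834}{-210401} + \frac{367 \cdot 15}{-1 + \frac{\sqrt{- 563 \left(1 + 15 \left(-563\right)\right)}}{2}} = 302834 \left(- \frac{1}{210401}\right) + \frac{5505}{-1 + \frac{\sqrt{- 563 \left(1 - 8445\right)}}{2}} = - \frac{302834}{210401} + \frac{5505}{-1 + \frac{\sqrt{\left(-563\right) \left(-8444\right)}}{2}} = - \frac{302834}{210401} + \frac{5505}{-1 + \frac{\sqrt{4753972}}{2}} = - \frac{302834}{210401} + \frac{5505}{-1 + \frac{2 \sqrt{1188493}}{2}} = - \frac{302834}{210401} + \frac{5505}{-1 + \sqrt{1188493}}$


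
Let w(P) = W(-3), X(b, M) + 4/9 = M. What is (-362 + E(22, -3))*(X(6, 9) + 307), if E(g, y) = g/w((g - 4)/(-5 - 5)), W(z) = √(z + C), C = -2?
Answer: -1028080/9 - 12496*I*√5/9 ≈ -1.1423e+5 - 3104.7*I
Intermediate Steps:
X(b, M) = -4/9 + M
W(z) = √(-2 + z) (W(z) = √(z - 2) = √(-2 + z))
w(P) = I*√5 (w(P) = √(-2 - 3) = √(-5) = I*√5)
E(g, y) = -I*g*√5/5 (E(g, y) = g/((I*√5)) = g*(-I*√5/5) = -I*g*√5/5)
(-362 + E(22, -3))*(X(6, 9) + 307) = (-362 - ⅕*I*22*√5)*((-4/9 + 9) + 307) = (-362 - 22*I*√5/5)*(77/9 + 307) = (-362 - 22*I*√5/5)*(2840/9) = -1028080/9 - 12496*I*√5/9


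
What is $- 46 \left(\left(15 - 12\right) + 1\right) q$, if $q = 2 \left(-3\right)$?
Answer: $1104$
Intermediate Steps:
$q = -6$
$- 46 \left(\left(15 - 12\right) + 1\right) q = - 46 \left(\left(15 - 12\right) + 1\right) \left(-6\right) = - 46 \left(3 + 1\right) \left(-6\right) = \left(-46\right) 4 \left(-6\right) = \left(-184\right) \left(-6\right) = 1104$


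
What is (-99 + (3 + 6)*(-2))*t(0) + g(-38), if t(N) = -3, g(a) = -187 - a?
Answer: 202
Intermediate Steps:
(-99 + (3 + 6)*(-2))*t(0) + g(-38) = (-99 + (3 + 6)*(-2))*(-3) + (-187 - 1*(-38)) = (-99 + 9*(-2))*(-3) + (-187 + 38) = (-99 - 18)*(-3) - 149 = -117*(-3) - 149 = 351 - 149 = 202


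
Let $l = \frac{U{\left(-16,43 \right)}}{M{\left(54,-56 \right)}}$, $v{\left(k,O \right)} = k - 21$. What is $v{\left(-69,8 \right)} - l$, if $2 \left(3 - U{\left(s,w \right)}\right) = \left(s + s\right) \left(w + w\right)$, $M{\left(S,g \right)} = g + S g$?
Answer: $- \frac{39403}{440} \approx -89.552$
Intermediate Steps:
$v{\left(k,O \right)} = -21 + k$
$U{\left(s,w \right)} = 3 - 2 s w$ ($U{\left(s,w \right)} = 3 - \frac{\left(s + s\right) \left(w + w\right)}{2} = 3 - \frac{2 s 2 w}{2} = 3 - \frac{4 s w}{2} = 3 - 2 s w$)
$l = - \frac{197}{440}$ ($l = \frac{3 - \left(-32\right) 43}{\left(-56\right) \left(1 + 54\right)} = \frac{3 + 1376}{\left(-56\right) 55} = \frac{1379}{-3080} = 1379 \left(- \frac{1}{3080}\right) = - \frac{197}{440} \approx -0.44773$)
$v{\left(-69,8 \right)} - l = \left(-21 - 69\right) - - \frac{197}{440} = -90 + \frac{197}{440} = - \frac{39403}{440}$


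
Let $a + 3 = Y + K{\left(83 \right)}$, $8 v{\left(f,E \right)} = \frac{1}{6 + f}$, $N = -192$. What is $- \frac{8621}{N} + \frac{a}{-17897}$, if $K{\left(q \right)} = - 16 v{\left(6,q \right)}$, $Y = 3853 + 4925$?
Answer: $\frac{50868423}{1145408} \approx 44.411$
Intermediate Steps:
$Y = 8778$
$v{\left(f,E \right)} = \frac{1}{8 \left(6 + f\right)}$
$K{\left(q \right)} = - \frac{1}{6}$ ($K{\left(q \right)} = - 16 \frac{1}{8 \left(6 + 6\right)} = - 16 \frac{1}{8 \cdot 12} = - 16 \cdot \frac{1}{8} \cdot \frac{1}{12} = \left(-16\right) \frac{1}{96} = - \frac{1}{6}$)
$a = \frac{52649}{6}$ ($a = -3 + \left(8778 - \frac{1}{6}\right) = -3 + \frac{52667}{6} = \frac{52649}{6} \approx 8774.8$)
$- \frac{8621}{N} + \frac{a}{-17897} = - \frac{8621}{-192} + \frac{52649}{6 \left(-17897\right)} = \left(-8621\right) \left(- \frac{1}{192}\right) + \frac{52649}{6} \left(- \frac{1}{17897}\right) = \frac{8621}{192} - \frac{52649}{107382} = \frac{50868423}{1145408}$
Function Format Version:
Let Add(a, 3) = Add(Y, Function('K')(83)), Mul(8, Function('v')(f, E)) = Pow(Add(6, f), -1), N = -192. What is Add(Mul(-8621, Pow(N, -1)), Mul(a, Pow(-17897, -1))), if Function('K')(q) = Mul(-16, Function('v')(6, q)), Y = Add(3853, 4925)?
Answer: Rational(50868423, 1145408) ≈ 44.411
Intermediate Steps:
Y = 8778
Function('v')(f, E) = Mul(Rational(1, 8), Pow(Add(6, f), -1))
Function('K')(q) = Rational(-1, 6) (Function('K')(q) = Mul(-16, Mul(Rational(1, 8), Pow(Add(6, 6), -1))) = Mul(-16, Mul(Rational(1, 8), Pow(12, -1))) = Mul(-16, Mul(Rational(1, 8), Rational(1, 12))) = Mul(-16, Rational(1, 96)) = Rational(-1, 6))
a = Rational(52649, 6) (a = Add(-3, Add(8778, Rational(-1, 6))) = Add(-3, Rational(52667, 6)) = Rational(52649, 6) ≈ 8774.8)
Add(Mul(-8621, Pow(N, -1)), Mul(a, Pow(-17897, -1))) = Add(Mul(-8621, Pow(-192, -1)), Mul(Rational(52649, 6), Pow(-17897, -1))) = Add(Mul(-8621, Rational(-1, 192)), Mul(Rational(52649, 6), Rational(-1, 17897))) = Add(Rational(8621, 192), Rational(-52649, 107382)) = Rational(50868423, 1145408)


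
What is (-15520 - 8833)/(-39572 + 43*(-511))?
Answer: 24353/61545 ≈ 0.39569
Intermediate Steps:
(-15520 - 8833)/(-39572 + 43*(-511)) = -24353/(-39572 - 21973) = -24353/(-61545) = -24353*(-1/61545) = 24353/61545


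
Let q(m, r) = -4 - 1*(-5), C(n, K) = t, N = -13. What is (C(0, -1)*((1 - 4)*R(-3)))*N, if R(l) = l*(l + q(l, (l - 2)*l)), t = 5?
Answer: 1170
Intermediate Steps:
C(n, K) = 5
q(m, r) = 1 (q(m, r) = -4 + 5 = 1)
R(l) = l*(1 + l) (R(l) = l*(l + 1) = l*(1 + l))
(C(0, -1)*((1 - 4)*R(-3)))*N = (5*((1 - 4)*(-3*(1 - 3))))*(-13) = (5*(-(-9)*(-2)))*(-13) = (5*(-3*6))*(-13) = (5*(-18))*(-13) = -90*(-13) = 1170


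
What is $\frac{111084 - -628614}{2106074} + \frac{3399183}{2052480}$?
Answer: $\frac{1446191048097}{720445793920} \approx 2.0074$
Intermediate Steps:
$\frac{111084 - -628614}{2106074} + \frac{3399183}{2052480} = \left(111084 + 628614\right) \frac{1}{2106074} + 3399183 \cdot \frac{1}{2052480} = 739698 \cdot \frac{1}{2106074} + \frac{1133061}{684160} = \frac{369849}{1053037} + \frac{1133061}{684160} = \frac{1446191048097}{720445793920}$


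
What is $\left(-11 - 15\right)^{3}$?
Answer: $-17576$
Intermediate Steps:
$\left(-11 - 15\right)^{3} = \left(-26\right)^{3} = -17576$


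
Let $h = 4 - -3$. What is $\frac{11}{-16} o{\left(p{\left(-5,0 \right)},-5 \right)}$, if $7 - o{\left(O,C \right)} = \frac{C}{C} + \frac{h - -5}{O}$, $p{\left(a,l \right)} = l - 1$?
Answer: $- \frac{99}{8} \approx -12.375$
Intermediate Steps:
$h = 7$ ($h = 4 + 3 = 7$)
$p{\left(a,l \right)} = -1 + l$ ($p{\left(a,l \right)} = l - 1 = -1 + l$)
$o{\left(O,C \right)} = 6 - \frac{12}{O}$ ($o{\left(O,C \right)} = 7 - \left(\frac{C}{C} + \frac{7 - -5}{O}\right) = 7 - \left(1 + \frac{7 + 5}{O}\right) = 7 - \left(1 + \frac{12}{O}\right) = 6 - \frac{12}{O}$)
$\frac{11}{-16} o{\left(p{\left(-5,0 \right)},-5 \right)} = \frac{11}{-16} \left(6 - \frac{12}{-1 + 0}\right) = 11 \left(- \frac{1}{16}\right) \left(6 - \frac{12}{-1}\right) = - \frac{11 \left(6 - -12\right)}{16} = - \frac{11 \left(6 + 12\right)}{16} = \left(- \frac{11}{16}\right) 18 = - \frac{99}{8}$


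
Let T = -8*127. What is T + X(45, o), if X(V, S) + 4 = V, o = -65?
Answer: -975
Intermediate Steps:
X(V, S) = -4 + V
T = -1016
T + X(45, o) = -1016 + (-4 + 45) = -1016 + 41 = -975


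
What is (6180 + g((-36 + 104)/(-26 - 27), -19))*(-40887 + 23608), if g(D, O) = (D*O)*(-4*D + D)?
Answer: -304511065452/2809 ≈ -1.0841e+8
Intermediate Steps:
g(D, O) = -3*O*D² (g(D, O) = (D*O)*(-3*D) = -3*O*D²)
(6180 + g((-36 + 104)/(-26 - 27), -19))*(-40887 + 23608) = (6180 - 3*(-19)*((-36 + 104)/(-26 - 27))²)*(-40887 + 23608) = (6180 - 3*(-19)*(68/(-53))²)*(-17279) = (6180 - 3*(-19)*(68*(-1/53))²)*(-17279) = (6180 - 3*(-19)*(-68/53)²)*(-17279) = (6180 - 3*(-19)*4624/2809)*(-17279) = (6180 + 263568/2809)*(-17279) = (17623188/2809)*(-17279) = -304511065452/2809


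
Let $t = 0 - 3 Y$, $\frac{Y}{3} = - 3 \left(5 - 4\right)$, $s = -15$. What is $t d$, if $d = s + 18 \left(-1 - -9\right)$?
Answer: $3483$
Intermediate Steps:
$Y = -9$ ($Y = 3 \left(- 3 \left(5 - 4\right)\right) = 3 \left(\left(-3\right) 1\right) = 3 \left(-3\right) = -9$)
$d = 129$ ($d = -15 + 18 \left(-1 - -9\right) = -15 + 18 \left(-1 + 9\right) = -15 + 18 \cdot 8 = -15 + 144 = 129$)
$t = 27$ ($t = 0 - -27 = 0 + 27 = 27$)
$t d = 27 \cdot 129 = 3483$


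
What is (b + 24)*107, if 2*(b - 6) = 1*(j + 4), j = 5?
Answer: 7383/2 ≈ 3691.5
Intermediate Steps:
b = 21/2 (b = 6 + (1*(5 + 4))/2 = 6 + (1*9)/2 = 6 + (1/2)*9 = 6 + 9/2 = 21/2 ≈ 10.500)
(b + 24)*107 = (21/2 + 24)*107 = (69/2)*107 = 7383/2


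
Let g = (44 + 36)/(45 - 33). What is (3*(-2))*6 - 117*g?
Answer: -816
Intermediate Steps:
g = 20/3 (g = 80/12 = 80*(1/12) = 20/3 ≈ 6.6667)
(3*(-2))*6 - 117*g = (3*(-2))*6 - 117*20/3 = -6*6 - 780 = -36 - 780 = -816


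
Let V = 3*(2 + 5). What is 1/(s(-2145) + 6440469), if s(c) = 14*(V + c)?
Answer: 1/6410733 ≈ 1.5599e-7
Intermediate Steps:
V = 21 (V = 3*7 = 21)
s(c) = 294 + 14*c (s(c) = 14*(21 + c) = 294 + 14*c)
1/(s(-2145) + 6440469) = 1/((294 + 14*(-2145)) + 6440469) = 1/((294 - 30030) + 6440469) = 1/(-29736 + 6440469) = 1/6410733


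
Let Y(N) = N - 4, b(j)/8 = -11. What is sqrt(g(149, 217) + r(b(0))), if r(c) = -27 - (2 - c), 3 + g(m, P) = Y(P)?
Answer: sqrt(93) ≈ 9.6436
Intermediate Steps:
b(j) = -88 (b(j) = 8*(-11) = -88)
Y(N) = -4 + N
g(m, P) = -7 + P (g(m, P) = -3 + (-4 + P) = -7 + P)
r(c) = -29 + c (r(c) = -27 + (-2 + c) = -29 + c)
sqrt(g(149, 217) + r(b(0))) = sqrt((-7 + 217) + (-29 - 88)) = sqrt(210 - 117) = sqrt(93)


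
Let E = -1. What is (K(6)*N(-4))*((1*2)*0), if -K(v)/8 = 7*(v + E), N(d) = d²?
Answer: 0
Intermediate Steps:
K(v) = 56 - 56*v (K(v) = -56*(v - 1) = -56*(-1 + v) = -8*(-7 + 7*v) = 56 - 56*v)
(K(6)*N(-4))*((1*2)*0) = ((56 - 56*6)*(-4)²)*((1*2)*0) = ((56 - 336)*16)*(2*0) = -280*16*0 = -4480*0 = 0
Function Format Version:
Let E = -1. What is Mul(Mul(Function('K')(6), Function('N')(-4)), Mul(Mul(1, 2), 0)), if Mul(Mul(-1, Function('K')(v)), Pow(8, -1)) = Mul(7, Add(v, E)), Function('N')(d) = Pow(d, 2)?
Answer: 0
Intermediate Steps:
Function('K')(v) = Add(56, Mul(-56, v)) (Function('K')(v) = Mul(-8, Mul(7, Add(v, -1))) = Mul(-8, Mul(7, Add(-1, v))) = Mul(-8, Add(-7, Mul(7, v))) = Add(56, Mul(-56, v)))
Mul(Mul(Function('K')(6), Function('N')(-4)), Mul(Mul(1, 2), 0)) = Mul(Mul(Add(56, Mul(-56, 6)), Pow(-4, 2)), Mul(Mul(1, 2), 0)) = Mul(Mul(Add(56, -336), 16), Mul(2, 0)) = Mul(Mul(-280, 16), 0) = Mul(-4480, 0) = 0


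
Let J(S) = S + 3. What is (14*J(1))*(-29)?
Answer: -1624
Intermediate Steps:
J(S) = 3 + S
(14*J(1))*(-29) = (14*(3 + 1))*(-29) = (14*4)*(-29) = 56*(-29) = -1624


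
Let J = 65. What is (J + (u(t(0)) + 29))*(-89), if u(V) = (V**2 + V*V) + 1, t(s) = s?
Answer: -8455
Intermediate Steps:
u(V) = 1 + 2*V**2 (u(V) = (V**2 + V**2) + 1 = 2*V**2 + 1 = 1 + 2*V**2)
(J + (u(t(0)) + 29))*(-89) = (65 + ((1 + 2*0**2) + 29))*(-89) = (65 + ((1 + 2*0) + 29))*(-89) = (65 + ((1 + 0) + 29))*(-89) = (65 + (1 + 29))*(-89) = (65 + 30)*(-89) = 95*(-89) = -8455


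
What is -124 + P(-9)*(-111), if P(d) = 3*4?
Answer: -1456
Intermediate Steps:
P(d) = 12
-124 + P(-9)*(-111) = -124 + 12*(-111) = -124 - 1332 = -1456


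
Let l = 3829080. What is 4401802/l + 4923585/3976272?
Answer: 504938373527/211464772080 ≈ 2.3878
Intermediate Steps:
4401802/l + 4923585/3976272 = 4401802/3829080 + 4923585/3976272 = 4401802*(1/3829080) + 4923585*(1/3976272) = 2200901/1914540 + 547065/441808 = 504938373527/211464772080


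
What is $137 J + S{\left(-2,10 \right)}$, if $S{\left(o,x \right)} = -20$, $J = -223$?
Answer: $-30571$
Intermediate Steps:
$137 J + S{\left(-2,10 \right)} = 137 \left(-223\right) - 20 = -30551 - 20 = -30571$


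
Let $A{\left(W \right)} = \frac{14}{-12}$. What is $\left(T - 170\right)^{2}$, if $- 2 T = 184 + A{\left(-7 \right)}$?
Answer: $\frac{9840769}{144} \approx 68339.0$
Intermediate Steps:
$A{\left(W \right)} = - \frac{7}{6}$ ($A{\left(W \right)} = 14 \left(- \frac{1}{12}\right) = - \frac{7}{6}$)
$T = - \frac{1097}{12}$ ($T = - \frac{184 - \frac{7}{6}}{2} = \left(- \frac{1}{2}\right) \frac{1097}{6} = - \frac{1097}{12} \approx -91.417$)
$\left(T - 170\right)^{2} = \left(- \frac{1097}{12} - 170\right)^{2} = \left(- \frac{3137}{12}\right)^{2} = \frac{9840769}{144}$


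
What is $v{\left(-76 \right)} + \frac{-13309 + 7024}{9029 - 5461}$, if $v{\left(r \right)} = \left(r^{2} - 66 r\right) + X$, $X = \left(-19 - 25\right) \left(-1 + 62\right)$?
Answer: $\frac{28923059}{3568} \approx 8106.2$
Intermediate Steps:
$X = -2684$ ($X = \left(-44\right) 61 = -2684$)
$v{\left(r \right)} = -2684 + r^{2} - 66 r$ ($v{\left(r \right)} = \left(r^{2} - 66 r\right) - 2684 = -2684 + r^{2} - 66 r$)
$v{\left(-76 \right)} + \frac{-13309 + 7024}{9029 - 5461} = \left(-2684 + \left(-76\right)^{2} - -5016\right) + \frac{-13309 + 7024}{9029 - 5461} = \left(-2684 + 5776 + 5016\right) - \frac{6285}{3568} = 8108 - \frac{6285}{3568} = \frac{28923059}{3568}$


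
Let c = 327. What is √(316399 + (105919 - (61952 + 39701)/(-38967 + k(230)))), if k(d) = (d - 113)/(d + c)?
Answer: √198949075866697499214/21704502 ≈ 649.86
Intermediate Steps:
k(d) = (-113 + d)/(327 + d) (k(d) = (d - 113)/(d + 327) = (-113 + d)/(327 + d))
√(316399 + (105919 - (61952 + 39701)/(-38967 + k(230)))) = √(316399 + (105919 - (61952 + 39701)/(-38967 + (-113 + 230)/(327 + 230)))) = √(316399 + (105919 - 101653/(-38967 + 117/557))) = √(316399 + (105919 - 101653/(-21704502/557))) = √(316399 + (105919 - 101653*(-557)/21704502)) = √(316399 + (105919 - 1*(-56620721/21704502))) = √(316399 + (105919 + 56620721/21704502)) = √(316399 + 2298975768059/21704502) = √(9166258496357/21704502) = √198949075866697499214/21704502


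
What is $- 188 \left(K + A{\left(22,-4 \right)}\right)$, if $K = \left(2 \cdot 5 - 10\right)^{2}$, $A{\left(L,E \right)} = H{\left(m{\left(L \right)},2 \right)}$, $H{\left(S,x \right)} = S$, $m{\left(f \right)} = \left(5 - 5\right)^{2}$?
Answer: $0$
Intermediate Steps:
$m{\left(f \right)} = 0$ ($m{\left(f \right)} = 0^{2} = 0$)
$A{\left(L,E \right)} = 0$
$K = 0$ ($K = \left(10 - 10\right)^{2} = 0^{2} = 0$)
$- 188 \left(K + A{\left(22,-4 \right)}\right) = - 188 \left(0 + 0\right) = \left(-188\right) 0 = 0$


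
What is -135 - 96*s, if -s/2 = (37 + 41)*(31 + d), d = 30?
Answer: 913401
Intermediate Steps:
s = -9516 (s = -2*(37 + 41)*(31 + 30) = -156*61 = -2*4758 = -9516)
-135 - 96*s = -135 - 96*(-9516) = -135 + 913536 = 913401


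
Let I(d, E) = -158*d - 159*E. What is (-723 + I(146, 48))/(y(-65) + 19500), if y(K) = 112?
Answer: -31423/19612 ≈ -1.6022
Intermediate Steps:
I(d, E) = -159*E - 158*d
(-723 + I(146, 48))/(y(-65) + 19500) = (-723 + (-159*48 - 158*146))/(112 + 19500) = (-723 + (-7632 - 23068))/19612 = (-723 - 30700)*(1/19612) = -31423*1/19612 = -31423/19612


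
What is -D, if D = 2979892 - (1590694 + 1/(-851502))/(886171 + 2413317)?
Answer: -8372066697601212205/2809520630976 ≈ -2.9799e+6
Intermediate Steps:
D = 8372066697601212205/2809520630976 (D = 2979892 - (1590694 - 1/851502)/3299488 = 2979892 - 1354479122387/(851502*3299488) = 2979892 - 1*1354479122387/2809520630976 = 2979892 - 1354479122387/2809520630976 = 8372066697601212205/2809520630976 ≈ 2.9799e+6)
-D = -1*8372066697601212205/2809520630976 = -8372066697601212205/2809520630976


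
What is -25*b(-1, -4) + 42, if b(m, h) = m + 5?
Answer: -58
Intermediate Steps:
b(m, h) = 5 + m
-25*b(-1, -4) + 42 = -25*(5 - 1) + 42 = -25*4 + 42 = -100 + 42 = -58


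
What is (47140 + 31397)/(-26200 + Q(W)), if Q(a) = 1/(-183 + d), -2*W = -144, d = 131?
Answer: -4083924/1362401 ≈ -2.9976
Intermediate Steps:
W = 72 (W = -½*(-144) = 72)
Q(a) = -1/52 (Q(a) = 1/(-183 + 131) = 1/(-52) = -1/52)
(47140 + 31397)/(-26200 + Q(W)) = (47140 + 31397)/(-26200 - 1/52) = 78537/(-1362401/52) = 78537*(-52/1362401) = -4083924/1362401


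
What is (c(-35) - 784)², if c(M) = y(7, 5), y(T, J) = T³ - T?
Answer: 200704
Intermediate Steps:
c(M) = 336 (c(M) = 7³ - 1*7 = 343 - 7 = 336)
(c(-35) - 784)² = (336 - 784)² = (-448)² = 200704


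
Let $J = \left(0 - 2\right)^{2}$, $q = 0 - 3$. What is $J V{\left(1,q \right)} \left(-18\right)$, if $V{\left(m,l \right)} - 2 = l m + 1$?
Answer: $0$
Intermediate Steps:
$q = -3$
$J = 4$ ($J = \left(-2\right)^{2} = 4$)
$V{\left(m,l \right)} = 3 + l m$ ($V{\left(m,l \right)} = 2 + \left(l m + 1\right) = 2 + \left(1 + l m\right) = 3 + l m$)
$J V{\left(1,q \right)} \left(-18\right) = 4 \left(3 - 3\right) \left(-18\right) = 4 \cdot 0 \left(-18\right) = 0 \left(-18\right) = 0$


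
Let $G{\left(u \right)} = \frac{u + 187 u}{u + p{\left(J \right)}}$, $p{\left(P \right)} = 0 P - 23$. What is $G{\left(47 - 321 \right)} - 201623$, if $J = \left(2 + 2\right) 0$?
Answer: $- \frac{59830519}{297} \approx -2.0145 \cdot 10^{5}$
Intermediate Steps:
$J = 0$ ($J = 4 \cdot 0 = 0$)
$p{\left(P \right)} = -23$ ($p{\left(P \right)} = 0 - 23 = -23$)
$G{\left(u \right)} = \frac{188 u}{-23 + u}$ ($G{\left(u \right)} = \frac{u + 187 u}{u - 23} = \frac{188 u}{-23 + u}$)
$G{\left(47 - 321 \right)} - 201623 = \frac{188 \left(47 - 321\right)}{-23 + \left(47 - 321\right)} - 201623 = 188 \left(-274\right) \frac{1}{-23 - 274} - 201623 = 188 \left(-274\right) \frac{1}{-297} - 201623 = 188 \left(-274\right) \left(- \frac{1}{297}\right) - 201623 = \frac{51512}{297} - 201623 = - \frac{59830519}{297}$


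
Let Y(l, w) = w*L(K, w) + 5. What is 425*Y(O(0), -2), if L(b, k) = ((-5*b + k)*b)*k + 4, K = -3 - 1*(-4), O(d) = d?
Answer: -13175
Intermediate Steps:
K = 1 (K = -3 + 4 = 1)
L(b, k) = 4 + b*k*(k - 5*b) (L(b, k) = ((k - 5*b)*b)*k + 4 = (b*(k - 5*b))*k + 4 = b*k*(k - 5*b) + 4 = 4 + b*k*(k - 5*b))
Y(l, w) = 5 + w*(4 + w² - 5*w) (Y(l, w) = w*(4 + 1*w² - 5*w*1²) + 5 = w*(4 + w² - 5*w*1) + 5 = w*(4 + w² - 5*w) + 5 = 5 + w*(4 + w² - 5*w))
425*Y(O(0), -2) = 425*(5 - 2*(4 + (-2)² - 5*(-2))) = 425*(5 - 2*(4 + 4 + 10)) = 425*(5 - 2*18) = 425*(5 - 36) = 425*(-31) = -13175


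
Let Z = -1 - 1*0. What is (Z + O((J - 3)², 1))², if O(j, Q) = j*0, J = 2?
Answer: 1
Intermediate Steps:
Z = -1 (Z = -1 + 0 = -1)
O(j, Q) = 0
(Z + O((J - 3)², 1))² = (-1 + 0)² = (-1)² = 1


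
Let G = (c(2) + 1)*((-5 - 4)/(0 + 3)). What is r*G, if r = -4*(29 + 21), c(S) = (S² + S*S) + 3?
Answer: 7200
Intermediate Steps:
c(S) = 3 + 2*S² (c(S) = (S² + S²) + 3 = 2*S² + 3 = 3 + 2*S²)
G = -36 (G = ((3 + 2*2²) + 1)*((-5 - 4)/(0 + 3)) = ((3 + 2*4) + 1)*(-9/3) = ((3 + 8) + 1)*(-9*⅓) = (11 + 1)*(-3) = 12*(-3) = -36)
r = -200 (r = -4*50 = -200)
r*G = -200*(-36) = 7200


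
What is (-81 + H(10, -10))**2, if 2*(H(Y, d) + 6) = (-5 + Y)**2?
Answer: 22201/4 ≈ 5550.3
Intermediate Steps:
H(Y, d) = -6 + (-5 + Y)**2/2
(-81 + H(10, -10))**2 = (-81 + (-6 + (-5 + 10)**2/2))**2 = (-81 + (-6 + (1/2)*5**2))**2 = (-81 + (-6 + (1/2)*25))**2 = (-81 + (-6 + 25/2))**2 = (-81 + 13/2)**2 = (-149/2)**2 = 22201/4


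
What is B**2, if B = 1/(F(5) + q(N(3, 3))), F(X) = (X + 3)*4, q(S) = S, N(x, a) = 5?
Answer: 1/1369 ≈ 0.00073046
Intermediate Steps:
F(X) = 12 + 4*X (F(X) = (3 + X)*4 = 12 + 4*X)
B = 1/37 (B = 1/((12 + 4*5) + 5) = 1/((12 + 20) + 5) = 1/(32 + 5) = 1/37 ≈ 0.027027)
B**2 = (1/37)**2 = 1/1369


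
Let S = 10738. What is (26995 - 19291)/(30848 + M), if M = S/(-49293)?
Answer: 189876636/760289863 ≈ 0.24974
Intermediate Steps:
M = -10738/49293 (M = 10738/(-49293) = 10738*(-1/49293) = -10738/49293 ≈ -0.21784)
(26995 - 19291)/(30848 + M) = (26995 - 19291)/(30848 - 10738/49293) = 7704/(1520579726/49293) = 7704*(49293/1520579726) = 189876636/760289863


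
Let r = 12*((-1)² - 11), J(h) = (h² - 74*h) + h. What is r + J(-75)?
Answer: 10980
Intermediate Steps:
J(h) = h² - 73*h
r = -120 (r = 12*(1 - 11) = 12*(-10) = -120)
r + J(-75) = -120 - 75*(-73 - 75) = -120 - 75*(-148) = -120 + 11100 = 10980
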